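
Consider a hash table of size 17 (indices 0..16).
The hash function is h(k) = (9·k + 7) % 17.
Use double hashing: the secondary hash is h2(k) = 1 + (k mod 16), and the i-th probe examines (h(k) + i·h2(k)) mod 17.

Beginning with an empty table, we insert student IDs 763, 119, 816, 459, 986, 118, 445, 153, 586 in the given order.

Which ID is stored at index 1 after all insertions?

Insert 763: h=6, slot 6 empty => index 6.
Insert 119: h=7, slot 7 empty => index 7.
Insert 816: h=7, h2=1, slot 7 occupied => index 8.
Insert 459: h=7, h2=12, slot 7 occupied => index 2.
Insert 986: h=7, h2=11, slot 7 occupied => index 1.
Insert 118: h=15, slot 15 empty => index 15.
Insert 445: h=0, slot 0 empty => index 0.
Insert 153: h=7, h2=10, slots 7,0 occupied => index 10.
Insert 586: h=11, slot 11 empty => index 11.
Table: [445, 986, 459, -, -, -, 763, 119, 816, -, 153, 586, -, -, -, 118, -]

986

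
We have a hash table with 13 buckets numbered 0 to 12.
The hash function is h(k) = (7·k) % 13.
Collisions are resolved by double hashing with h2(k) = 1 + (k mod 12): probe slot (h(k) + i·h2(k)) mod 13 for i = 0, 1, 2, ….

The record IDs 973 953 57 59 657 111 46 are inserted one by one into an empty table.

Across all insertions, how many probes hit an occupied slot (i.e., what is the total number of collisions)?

3

Insert 973: h=12, slot 12 empty -> index 12.
Insert 953: h=2, slot 2 empty -> index 2.
Insert 57: h=9, slot 9 empty -> index 9.
Insert 59: h=10, slot 10 empty -> index 10.
Insert 657: h=10, h2=10, slot 10 occupied -> index 7.
Insert 111: h=10, h2=4, slot 10 occupied -> index 1.
Insert 46: h=10, h2=11, slot 10 occupied -> index 8.
Table: [-, 111, 953, -, -, -, -, 657, 46, 57, 59, -, 973]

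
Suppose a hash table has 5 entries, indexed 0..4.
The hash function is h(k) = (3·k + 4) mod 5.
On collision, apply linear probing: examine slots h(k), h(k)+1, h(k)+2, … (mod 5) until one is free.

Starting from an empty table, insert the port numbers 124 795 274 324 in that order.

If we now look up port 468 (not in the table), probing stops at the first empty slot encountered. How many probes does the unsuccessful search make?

Insert 124: h=1, slot 1 empty -> index 1.
Insert 795: h=4, slot 4 empty -> index 4.
Insert 274: h=1, slot 1 occupied -> index 2.
Insert 324: h=1, slots 1,2 occupied -> index 3.
Table: [., 124, 274, 324, 795]
Lookup 468: h=3, probe 3,4,0 → slot 0 empty, not found.

3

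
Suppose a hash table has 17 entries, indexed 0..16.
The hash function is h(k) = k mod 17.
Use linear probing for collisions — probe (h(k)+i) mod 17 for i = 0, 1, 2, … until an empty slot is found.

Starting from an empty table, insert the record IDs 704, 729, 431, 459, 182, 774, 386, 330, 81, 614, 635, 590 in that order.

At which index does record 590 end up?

704 hashes to 7; slot 7 is free -> place at 7.
729 hashes to 15; slot 15 is free -> place at 15.
431 hashes to 6; slot 6 is free -> place at 6.
459 hashes to 0; slot 0 is free -> place at 0.
182 hashes to 12; slot 12 is free -> place at 12.
774 hashes to 9; slot 9 is free -> place at 9.
386 hashes to 12; 12 taken -> place at 13.
330 hashes to 7; 7 taken -> place at 8.
81 hashes to 13; 13 taken -> place at 14.
614 hashes to 2; slot 2 is free -> place at 2.
635 hashes to 6; 6,7,8,9 taken -> place at 10.
590 hashes to 12; 12,13,14,15 taken -> place at 16.
Table: [459, —, 614, —, —, —, 431, 704, 330, 774, 635, —, 182, 386, 81, 729, 590]

16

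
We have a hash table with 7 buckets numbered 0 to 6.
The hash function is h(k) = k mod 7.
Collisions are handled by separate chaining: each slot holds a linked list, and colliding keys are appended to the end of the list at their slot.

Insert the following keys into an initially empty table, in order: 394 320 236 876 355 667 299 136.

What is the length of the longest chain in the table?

394 -> bucket 2
320 -> bucket 5
236 -> bucket 5 (collision)
876 -> bucket 1
355 -> bucket 5 (collision)
667 -> bucket 2 (collision)
299 -> bucket 5 (collision)
136 -> bucket 3
Final buckets:
0: ∅
1: 876
2: 394 -> 667
3: 136
4: ∅
5: 320 -> 236 -> 355 -> 299
6: ∅

4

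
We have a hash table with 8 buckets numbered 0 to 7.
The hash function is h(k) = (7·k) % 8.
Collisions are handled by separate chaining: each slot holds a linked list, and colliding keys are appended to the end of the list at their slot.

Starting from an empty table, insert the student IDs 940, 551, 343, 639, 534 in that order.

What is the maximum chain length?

3

940 → bucket 4
551 → bucket 1
343 → bucket 1 (collision)
639 → bucket 1 (collision)
534 → bucket 2
Final buckets:
0: -
1: 551 -> 343 -> 639
2: 534
3: -
4: 940
5: -
6: -
7: -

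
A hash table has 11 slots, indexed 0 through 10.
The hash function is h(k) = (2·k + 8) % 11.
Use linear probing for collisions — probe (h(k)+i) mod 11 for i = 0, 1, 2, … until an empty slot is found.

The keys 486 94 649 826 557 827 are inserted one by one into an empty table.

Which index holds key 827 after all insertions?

2

Insert 486: h=1, slot 1 empty -> index 1.
Insert 94: h=9, slot 9 empty -> index 9.
Insert 649: h=8, slot 8 empty -> index 8.
Insert 826: h=10, slot 10 empty -> index 10.
Insert 557: h=0, slot 0 empty -> index 0.
Insert 827: h=1, slot 1 occupied -> index 2.
Table: [557, 486, 827, ., ., ., ., ., 649, 94, 826]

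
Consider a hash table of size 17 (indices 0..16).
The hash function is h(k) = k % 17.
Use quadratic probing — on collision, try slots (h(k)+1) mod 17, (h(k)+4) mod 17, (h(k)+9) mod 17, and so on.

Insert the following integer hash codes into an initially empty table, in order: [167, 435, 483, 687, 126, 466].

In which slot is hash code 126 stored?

167 hashes to 14; slot 14 is free → place at 14.
435 hashes to 10; slot 10 is free → place at 10.
483 hashes to 7; slot 7 is free → place at 7.
687 hashes to 7; 7 taken → place at 8.
126 hashes to 7; 7,8 taken → place at 11.
466 hashes to 7; 7,8,11 taken → place at 16.
Table: [_, _, _, _, _, _, _, 483, 687, _, 435, 126, _, _, 167, _, 466]

11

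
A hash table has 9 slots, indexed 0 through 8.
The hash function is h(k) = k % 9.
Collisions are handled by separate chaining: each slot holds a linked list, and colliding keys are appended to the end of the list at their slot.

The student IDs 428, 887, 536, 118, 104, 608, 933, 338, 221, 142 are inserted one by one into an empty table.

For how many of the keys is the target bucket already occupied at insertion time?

6

428 -> bucket 5
887 -> bucket 5 (collision)
536 -> bucket 5 (collision)
118 -> bucket 1
104 -> bucket 5 (collision)
608 -> bucket 5 (collision)
933 -> bucket 6
338 -> bucket 5 (collision)
221 -> bucket 5 (collision)
142 -> bucket 7
Final buckets:
0: ∅
1: 118
2: ∅
3: ∅
4: ∅
5: 428 -> 887 -> 536 -> 104 -> 608 -> 338 -> 221
6: 933
7: 142
8: ∅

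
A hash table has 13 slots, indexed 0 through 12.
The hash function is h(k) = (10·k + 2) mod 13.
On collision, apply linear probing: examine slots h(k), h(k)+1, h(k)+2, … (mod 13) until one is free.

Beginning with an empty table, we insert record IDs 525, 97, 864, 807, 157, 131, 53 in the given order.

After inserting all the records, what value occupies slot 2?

131

525: h=0 -> slot 0
97: h=10 -> slot 10
864: h=10, probe 10,11 -> slot 11
807: h=12 -> slot 12
157: h=12, probe 12,0,1 -> slot 1
131: h=12, probe 12,0,1,2 -> slot 2
53: h=12, probe 12,0,1,2,3 -> slot 3
Table: [525, 157, 131, 53, -, -, -, -, -, -, 97, 864, 807]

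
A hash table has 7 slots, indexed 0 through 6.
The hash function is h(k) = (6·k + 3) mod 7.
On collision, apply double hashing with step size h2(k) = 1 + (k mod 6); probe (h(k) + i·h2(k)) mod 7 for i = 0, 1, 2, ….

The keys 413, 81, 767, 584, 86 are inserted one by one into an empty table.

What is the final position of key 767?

413 hashes to 3; slot 3 is free -> place at 3.
81 hashes to 6; slot 6 is free -> place at 6.
767 hashes to 6, h2=6; 6 taken -> place at 5.
584 hashes to 0; slot 0 is free -> place at 0.
86 hashes to 1; slot 1 is free -> place at 1.
Table: [584, 86, _, 413, _, 767, 81]

5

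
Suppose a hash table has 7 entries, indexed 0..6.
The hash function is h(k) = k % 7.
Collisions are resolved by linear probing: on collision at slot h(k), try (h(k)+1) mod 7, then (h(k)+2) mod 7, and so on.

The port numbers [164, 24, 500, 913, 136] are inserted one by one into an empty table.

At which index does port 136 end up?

0

Insert 164: h=3, slot 3 empty -> index 3.
Insert 24: h=3, slot 3 occupied -> index 4.
Insert 500: h=3, slots 3,4 occupied -> index 5.
Insert 913: h=3, slots 3,4,5 occupied -> index 6.
Insert 136: h=3, slots 3,4,5,6 occupied -> index 0.
Table: [136, -, -, 164, 24, 500, 913]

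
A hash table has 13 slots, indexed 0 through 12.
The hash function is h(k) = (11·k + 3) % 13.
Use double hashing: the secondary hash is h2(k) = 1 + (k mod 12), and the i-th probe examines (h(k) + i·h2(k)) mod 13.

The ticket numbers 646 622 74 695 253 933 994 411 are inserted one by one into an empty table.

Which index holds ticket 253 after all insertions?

Insert 646: h=11, slot 11 empty => index 11.
Insert 622: h=7, slot 7 empty => index 7.
Insert 74: h=11, h2=3, slot 11 occupied => index 1.
Insert 695: h=4, slot 4 empty => index 4.
Insert 253: h=4, h2=2, slot 4 occupied => index 6.
Insert 933: h=9, slot 9 empty => index 9.
Insert 994: h=4, h2=11, slot 4 occupied => index 2.
Insert 411: h=0, slot 0 empty => index 0.
Table: [411, 74, 994, _, 695, _, 253, 622, _, 933, _, 646, _]

6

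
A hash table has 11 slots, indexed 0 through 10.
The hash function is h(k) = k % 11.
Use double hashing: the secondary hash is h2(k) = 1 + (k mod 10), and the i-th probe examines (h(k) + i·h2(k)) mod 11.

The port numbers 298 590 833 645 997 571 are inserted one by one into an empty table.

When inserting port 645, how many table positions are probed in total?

298: h=1 → slot 1
590: h=7 → slot 7
833: h=8 → slot 8
645: h=7, h2=6, probe 7,2 → slot 2
997: h=7, h2=8, probe 7,4 → slot 4
571: h=10 → slot 10
Table: [., 298, 645, ., 997, ., ., 590, 833, ., 571]

2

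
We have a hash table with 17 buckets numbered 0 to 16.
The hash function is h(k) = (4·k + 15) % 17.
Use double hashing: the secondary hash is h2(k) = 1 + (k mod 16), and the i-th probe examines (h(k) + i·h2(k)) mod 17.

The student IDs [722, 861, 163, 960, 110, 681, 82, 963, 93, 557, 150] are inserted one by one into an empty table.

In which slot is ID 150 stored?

722: h=13 -> slot 13
861: h=8 -> slot 8
163: h=4 -> slot 4
960: h=13, h2=1, probe 13,14 -> slot 14
110: h=13, h2=15, probe 13,11 -> slot 11
681: h=2 -> slot 2
82: h=3 -> slot 3
963: h=8, h2=4, probe 8,12 -> slot 12
93: h=13, h2=14, probe 13,10 -> slot 10
557: h=16 -> slot 16
150: h=3, h2=7, probe 3,10,0 -> slot 0
Table: [150, ∅, 681, 82, 163, ∅, ∅, ∅, 861, ∅, 93, 110, 963, 722, 960, ∅, 557]

0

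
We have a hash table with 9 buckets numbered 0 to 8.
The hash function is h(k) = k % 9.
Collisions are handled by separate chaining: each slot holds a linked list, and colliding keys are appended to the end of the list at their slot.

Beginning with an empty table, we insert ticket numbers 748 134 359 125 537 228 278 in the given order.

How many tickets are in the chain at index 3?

1

748 -> bucket 1
134 -> bucket 8
359 -> bucket 8 (collision)
125 -> bucket 8 (collision)
537 -> bucket 6
228 -> bucket 3
278 -> bucket 8 (collision)
Final buckets:
0: _
1: 748
2: _
3: 228
4: _
5: _
6: 537
7: _
8: 134 -> 359 -> 125 -> 278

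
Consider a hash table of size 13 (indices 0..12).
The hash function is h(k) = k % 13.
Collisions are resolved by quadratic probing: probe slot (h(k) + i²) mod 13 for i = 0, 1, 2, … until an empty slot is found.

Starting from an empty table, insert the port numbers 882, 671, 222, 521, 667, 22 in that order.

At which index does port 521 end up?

882 hashes to 11; slot 11 is free -> place at 11.
671 hashes to 8; slot 8 is free -> place at 8.
222 hashes to 1; slot 1 is free -> place at 1.
521 hashes to 1; 1 taken -> place at 2.
667 hashes to 4; slot 4 is free -> place at 4.
22 hashes to 9; slot 9 is free -> place at 9.
Table: [_, 222, 521, _, 667, _, _, _, 671, 22, _, 882, _]

2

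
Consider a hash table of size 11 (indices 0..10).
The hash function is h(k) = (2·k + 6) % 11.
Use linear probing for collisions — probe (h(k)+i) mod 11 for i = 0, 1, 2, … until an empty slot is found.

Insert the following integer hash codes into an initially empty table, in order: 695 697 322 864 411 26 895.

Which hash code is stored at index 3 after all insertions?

Insert 695: h=10, slot 10 empty -> index 10.
Insert 697: h=3, slot 3 empty -> index 3.
Insert 322: h=1, slot 1 empty -> index 1.
Insert 864: h=7, slot 7 empty -> index 7.
Insert 411: h=3, slot 3 occupied -> index 4.
Insert 26: h=3, slots 3,4 occupied -> index 5.
Insert 895: h=3, slots 3,4,5 occupied -> index 6.
Table: [_, 322, _, 697, 411, 26, 895, 864, _, _, 695]

697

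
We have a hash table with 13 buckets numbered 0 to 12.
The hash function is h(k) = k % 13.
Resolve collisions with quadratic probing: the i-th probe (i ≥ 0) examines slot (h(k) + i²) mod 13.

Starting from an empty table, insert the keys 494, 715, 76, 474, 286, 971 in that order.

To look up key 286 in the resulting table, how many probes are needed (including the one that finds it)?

3

Insert 494: h=0, slot 0 empty -> index 0.
Insert 715: h=0, slot 0 occupied -> index 1.
Insert 76: h=11, slot 11 empty -> index 11.
Insert 474: h=6, slot 6 empty -> index 6.
Insert 286: h=0, slots 0,1 occupied -> index 4.
Insert 971: h=9, slot 9 empty -> index 9.
Table: [494, 715, ., ., 286, ., 474, ., ., 971, ., 76, .]
Lookup 286: h=0, probe 0,1,4 → found at 4.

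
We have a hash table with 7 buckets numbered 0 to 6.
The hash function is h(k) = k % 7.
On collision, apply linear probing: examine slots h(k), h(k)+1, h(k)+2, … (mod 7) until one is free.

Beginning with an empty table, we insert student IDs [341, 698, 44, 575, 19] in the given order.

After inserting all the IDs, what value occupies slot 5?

341 hashes to 5; slot 5 is free → place at 5.
698 hashes to 5; 5 taken → place at 6.
44 hashes to 2; slot 2 is free → place at 2.
575 hashes to 1; slot 1 is free → place at 1.
19 hashes to 5; 5,6 taken → place at 0.
Table: [19, 575, 44, ∅, ∅, 341, 698]

341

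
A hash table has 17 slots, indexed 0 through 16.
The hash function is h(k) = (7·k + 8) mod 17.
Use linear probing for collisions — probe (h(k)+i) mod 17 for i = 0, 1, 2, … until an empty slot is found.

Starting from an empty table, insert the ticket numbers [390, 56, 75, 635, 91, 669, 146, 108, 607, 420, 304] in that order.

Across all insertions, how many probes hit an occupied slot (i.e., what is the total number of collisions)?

390 hashes to 1; slot 1 is free -> place at 1.
56 hashes to 9; slot 9 is free -> place at 9.
75 hashes to 6; slot 6 is free -> place at 6.
635 hashes to 16; slot 16 is free -> place at 16.
91 hashes to 16; 16 taken -> place at 0.
669 hashes to 16; 16,0,1 taken -> place at 2.
146 hashes to 10; slot 10 is free -> place at 10.
108 hashes to 16; 16,0,1,2 taken -> place at 3.
607 hashes to 7; slot 7 is free -> place at 7.
420 hashes to 7; 7 taken -> place at 8.
304 hashes to 11; slot 11 is free -> place at 11.
Table: [91, 390, 669, 108, ., ., 75, 607, 420, 56, 146, 304, ., ., ., ., 635]

9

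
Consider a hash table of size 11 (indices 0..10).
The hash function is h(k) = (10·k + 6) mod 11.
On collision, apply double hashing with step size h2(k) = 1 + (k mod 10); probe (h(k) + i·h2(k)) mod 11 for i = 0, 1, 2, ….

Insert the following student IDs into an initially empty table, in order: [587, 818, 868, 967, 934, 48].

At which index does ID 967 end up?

587 hashes to 2; slot 2 is free => place at 2.
818 hashes to 2, h2=9; 2 taken => place at 0.
868 hashes to 7; slot 7 is free => place at 7.
967 hashes to 7, h2=8; 7 taken => place at 4.
934 hashes to 7, h2=5; 7 taken => place at 1.
48 hashes to 2, h2=9; 2,0 taken => place at 9.
Table: [818, 934, 587, —, 967, —, —, 868, —, 48, —]

4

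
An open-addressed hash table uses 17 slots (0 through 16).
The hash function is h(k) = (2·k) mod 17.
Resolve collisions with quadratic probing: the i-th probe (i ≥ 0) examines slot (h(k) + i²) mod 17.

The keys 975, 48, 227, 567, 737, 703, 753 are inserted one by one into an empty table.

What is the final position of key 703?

3

Insert 975: h=12, slot 12 empty -> index 12.
Insert 48: h=11, slot 11 empty -> index 11.
Insert 227: h=12, slot 12 occupied -> index 13.
Insert 567: h=12, slots 12,13 occupied -> index 16.
Insert 737: h=12, slots 12,13,16 occupied -> index 4.
Insert 703: h=12, slots 12,13,16,4,11 occupied -> index 3.
Insert 753: h=10, slot 10 empty -> index 10.
Table: [-, -, -, 703, 737, -, -, -, -, -, 753, 48, 975, 227, -, -, 567]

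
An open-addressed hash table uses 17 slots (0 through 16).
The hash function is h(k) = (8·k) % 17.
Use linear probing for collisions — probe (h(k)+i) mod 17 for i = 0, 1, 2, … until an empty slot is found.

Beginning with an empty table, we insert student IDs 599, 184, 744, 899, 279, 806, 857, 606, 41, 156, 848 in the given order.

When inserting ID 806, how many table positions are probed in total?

Insert 599: h=15, slot 15 empty => index 15.
Insert 184: h=10, slot 10 empty => index 10.
Insert 744: h=2, slot 2 empty => index 2.
Insert 899: h=1, slot 1 empty => index 1.
Insert 279: h=5, slot 5 empty => index 5.
Insert 806: h=5, slot 5 occupied => index 6.
Insert 857: h=5, slots 5,6 occupied => index 7.
Insert 606: h=3, slot 3 empty => index 3.
Insert 41: h=5, slots 5,6,7 occupied => index 8.
Insert 156: h=7, slots 7,8 occupied => index 9.
Insert 848: h=1, slots 1,2,3 occupied => index 4.
Table: [_, 899, 744, 606, 848, 279, 806, 857, 41, 156, 184, _, _, _, _, 599, _]

2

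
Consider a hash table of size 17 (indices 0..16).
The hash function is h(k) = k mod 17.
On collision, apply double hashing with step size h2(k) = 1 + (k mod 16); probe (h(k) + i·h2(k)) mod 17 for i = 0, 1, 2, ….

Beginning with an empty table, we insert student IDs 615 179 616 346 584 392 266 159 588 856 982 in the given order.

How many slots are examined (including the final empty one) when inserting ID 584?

2

Insert 615: h=3, slot 3 empty => index 3.
Insert 179: h=9, slot 9 empty => index 9.
Insert 616: h=4, slot 4 empty => index 4.
Insert 346: h=6, slot 6 empty => index 6.
Insert 584: h=6, h2=9, slot 6 occupied => index 15.
Insert 392: h=1, slot 1 empty => index 1.
Insert 266: h=11, slot 11 empty => index 11.
Insert 159: h=6, h2=16, slot 6 occupied => index 5.
Insert 588: h=10, slot 10 empty => index 10.
Insert 856: h=6, h2=9, slots 6,15 occupied => index 7.
Insert 982: h=13, slot 13 empty => index 13.
Table: [_, 392, _, 615, 616, 159, 346, 856, _, 179, 588, 266, _, 982, _, 584, _]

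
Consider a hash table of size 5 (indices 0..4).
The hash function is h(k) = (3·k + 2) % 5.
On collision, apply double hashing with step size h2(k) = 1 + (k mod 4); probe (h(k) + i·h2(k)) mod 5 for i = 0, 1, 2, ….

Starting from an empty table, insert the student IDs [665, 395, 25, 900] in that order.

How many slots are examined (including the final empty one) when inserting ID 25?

2

665: h=2 => slot 2
395: h=2, h2=4, probe 2,1 => slot 1
25: h=2, h2=2, probe 2,4 => slot 4
900: h=2, h2=1, probe 2,3 => slot 3
Table: [∅, 395, 665, 900, 25]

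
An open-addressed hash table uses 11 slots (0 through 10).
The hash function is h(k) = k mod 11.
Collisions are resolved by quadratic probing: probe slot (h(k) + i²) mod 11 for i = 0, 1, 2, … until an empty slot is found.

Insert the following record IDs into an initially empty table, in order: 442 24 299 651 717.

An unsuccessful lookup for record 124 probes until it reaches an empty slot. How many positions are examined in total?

2

Insert 442: h=2, slot 2 empty => index 2.
Insert 24: h=2, slot 2 occupied => index 3.
Insert 299: h=2, slots 2,3 occupied => index 6.
Insert 651: h=2, slots 2,3,6 occupied => index 0.
Insert 717: h=2, slots 2,3,6,0 occupied => index 7.
Table: [651, ., 442, 24, ., ., 299, 717, ., ., .]
Lookup 124: h=3, probe 3,4 → slot 4 empty, not found.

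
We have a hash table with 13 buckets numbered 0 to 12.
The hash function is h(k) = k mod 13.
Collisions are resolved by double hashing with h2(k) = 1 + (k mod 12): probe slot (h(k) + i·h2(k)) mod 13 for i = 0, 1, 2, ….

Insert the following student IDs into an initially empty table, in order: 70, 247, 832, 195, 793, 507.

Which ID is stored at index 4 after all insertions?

Insert 70: h=5, slot 5 empty -> index 5.
Insert 247: h=0, slot 0 empty -> index 0.
Insert 832: h=0, h2=5, slots 0,5 occupied -> index 10.
Insert 195: h=0, h2=4, slot 0 occupied -> index 4.
Insert 793: h=0, h2=2, slot 0 occupied -> index 2.
Insert 507: h=0, h2=4, slots 0,4 occupied -> index 8.
Table: [247, _, 793, _, 195, 70, _, _, 507, _, 832, _, _]

195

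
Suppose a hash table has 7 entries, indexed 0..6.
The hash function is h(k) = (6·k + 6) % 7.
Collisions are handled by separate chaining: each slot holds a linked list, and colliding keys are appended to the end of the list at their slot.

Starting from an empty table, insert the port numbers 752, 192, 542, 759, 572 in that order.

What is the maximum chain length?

4

752 → bucket 3
192 → bucket 3 (collision)
542 → bucket 3 (collision)
759 → bucket 3 (collision)
572 → bucket 1
Final buckets:
0: .
1: 572
2: .
3: 752 -> 192 -> 542 -> 759
4: .
5: .
6: .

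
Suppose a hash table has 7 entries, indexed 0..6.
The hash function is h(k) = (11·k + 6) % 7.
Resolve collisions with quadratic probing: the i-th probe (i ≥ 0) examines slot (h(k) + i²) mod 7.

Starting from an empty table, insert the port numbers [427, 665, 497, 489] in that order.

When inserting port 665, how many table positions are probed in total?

2

427 hashes to 6; slot 6 is free => place at 6.
665 hashes to 6; 6 taken => place at 0.
497 hashes to 6; 6,0 taken => place at 3.
489 hashes to 2; slot 2 is free => place at 2.
Table: [665, -, 489, 497, -, -, 427]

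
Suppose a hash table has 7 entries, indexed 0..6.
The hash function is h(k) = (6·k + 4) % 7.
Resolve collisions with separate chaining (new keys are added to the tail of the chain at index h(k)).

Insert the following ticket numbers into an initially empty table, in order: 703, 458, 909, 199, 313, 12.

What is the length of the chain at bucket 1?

Insert 703: h=1, bucket 1 empty → new chain.
Insert 458: h=1, bucket 1 nonempty → append to chain.
Insert 909: h=5, bucket 5 empty → new chain.
Insert 199: h=1, bucket 1 nonempty → append to chain.
Insert 313: h=6, bucket 6 empty → new chain.
Insert 12: h=6, bucket 6 nonempty → append to chain.
Final buckets:
0: -
1: 703 -> 458 -> 199
2: -
3: -
4: -
5: 909
6: 313 -> 12

3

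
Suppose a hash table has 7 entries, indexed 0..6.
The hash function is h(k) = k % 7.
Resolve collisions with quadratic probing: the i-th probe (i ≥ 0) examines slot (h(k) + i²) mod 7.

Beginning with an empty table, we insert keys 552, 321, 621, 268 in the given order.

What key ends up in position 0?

552 hashes to 6; slot 6 is free => place at 6.
321 hashes to 6; 6 taken => place at 0.
621 hashes to 5; slot 5 is free => place at 5.
268 hashes to 2; slot 2 is free => place at 2.
Table: [321, ∅, 268, ∅, ∅, 621, 552]

321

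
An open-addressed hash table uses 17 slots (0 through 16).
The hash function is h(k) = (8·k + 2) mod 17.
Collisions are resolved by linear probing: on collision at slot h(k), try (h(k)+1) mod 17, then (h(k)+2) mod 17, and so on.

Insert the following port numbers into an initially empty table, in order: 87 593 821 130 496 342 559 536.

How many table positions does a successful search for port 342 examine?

2

Insert 87: h=1, slot 1 empty → index 1.
Insert 593: h=3, slot 3 empty → index 3.
Insert 821: h=8, slot 8 empty → index 8.
Insert 130: h=5, slot 5 empty → index 5.
Insert 496: h=9, slot 9 empty → index 9.
Insert 342: h=1, slot 1 occupied → index 2.
Insert 559: h=3, slot 3 occupied → index 4.
Insert 536: h=6, slot 6 empty → index 6.
Table: [., 87, 342, 593, 559, 130, 536, ., 821, 496, ., ., ., ., ., ., .]
Lookup 342: h=1, probe 1,2 → found at 2.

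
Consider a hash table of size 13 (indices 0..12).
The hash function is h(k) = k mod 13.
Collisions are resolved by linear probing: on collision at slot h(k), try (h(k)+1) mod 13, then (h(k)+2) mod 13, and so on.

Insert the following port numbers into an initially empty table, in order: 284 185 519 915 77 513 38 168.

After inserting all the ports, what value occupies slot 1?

38

284 hashes to 11; slot 11 is free -> place at 11.
185 hashes to 3; slot 3 is free -> place at 3.
519 hashes to 12; slot 12 is free -> place at 12.
915 hashes to 5; slot 5 is free -> place at 5.
77 hashes to 12; 12 taken -> place at 0.
513 hashes to 6; slot 6 is free -> place at 6.
38 hashes to 12; 12,0 taken -> place at 1.
168 hashes to 12; 12,0,1 taken -> place at 2.
Table: [77, 38, 168, 185, -, 915, 513, -, -, -, -, 284, 519]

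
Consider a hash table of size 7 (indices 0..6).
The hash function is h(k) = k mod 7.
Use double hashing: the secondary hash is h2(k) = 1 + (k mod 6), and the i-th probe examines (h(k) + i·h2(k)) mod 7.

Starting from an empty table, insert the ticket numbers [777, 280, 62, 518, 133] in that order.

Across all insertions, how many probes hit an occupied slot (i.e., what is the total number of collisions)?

Insert 777: h=0, slot 0 empty → index 0.
Insert 280: h=0, h2=5, slot 0 occupied → index 5.
Insert 62: h=6, slot 6 empty → index 6.
Insert 518: h=0, h2=3, slot 0 occupied → index 3.
Insert 133: h=0, h2=2, slot 0 occupied → index 2.
Table: [777, ∅, 133, 518, ∅, 280, 62]

3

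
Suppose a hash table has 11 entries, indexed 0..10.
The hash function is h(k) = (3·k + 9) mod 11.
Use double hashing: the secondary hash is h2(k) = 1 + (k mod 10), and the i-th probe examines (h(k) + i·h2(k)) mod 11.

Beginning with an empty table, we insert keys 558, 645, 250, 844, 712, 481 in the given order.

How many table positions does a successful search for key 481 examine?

558 hashes to 0; slot 0 is free => place at 0.
645 hashes to 8; slot 8 is free => place at 8.
250 hashes to 0, h2=1; 0 taken => place at 1.
844 hashes to 0, h2=5; 0 taken => place at 5.
712 hashes to 0, h2=3; 0 taken => place at 3.
481 hashes to 0, h2=2; 0 taken => place at 2.
Table: [558, 250, 481, 712, ∅, 844, ∅, ∅, 645, ∅, ∅]
Lookup 481: h=0, h2=2, probe 0,2 → found at 2.

2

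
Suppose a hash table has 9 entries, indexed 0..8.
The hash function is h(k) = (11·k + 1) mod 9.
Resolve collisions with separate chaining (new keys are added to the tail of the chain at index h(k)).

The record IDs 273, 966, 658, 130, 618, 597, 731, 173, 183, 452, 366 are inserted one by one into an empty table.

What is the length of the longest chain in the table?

4

273 -> bucket 7
966 -> bucket 7 (collision)
658 -> bucket 3
130 -> bucket 0
618 -> bucket 4
597 -> bucket 7 (collision)
731 -> bucket 5
173 -> bucket 5 (collision)
183 -> bucket 7 (collision)
452 -> bucket 5 (collision)
366 -> bucket 4 (collision)
Final buckets:
0: 130
1: —
2: —
3: 658
4: 618 -> 366
5: 731 -> 173 -> 452
6: —
7: 273 -> 966 -> 597 -> 183
8: —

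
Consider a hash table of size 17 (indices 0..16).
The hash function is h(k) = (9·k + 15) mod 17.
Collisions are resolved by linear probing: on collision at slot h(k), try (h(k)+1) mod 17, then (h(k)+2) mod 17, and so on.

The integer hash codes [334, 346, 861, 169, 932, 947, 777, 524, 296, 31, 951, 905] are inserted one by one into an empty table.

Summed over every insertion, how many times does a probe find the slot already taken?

Insert 334: h=12, slot 12 empty → index 12.
Insert 346: h=1, slot 1 empty → index 1.
Insert 861: h=12, slot 12 occupied → index 13.
Insert 169: h=6, slot 6 empty → index 6.
Insert 932: h=5, slot 5 empty → index 5.
Insert 947: h=4, slot 4 empty → index 4.
Insert 777: h=4, slots 4,5,6 occupied → index 7.
Insert 524: h=5, slots 5,6,7 occupied → index 8.
Insert 296: h=10, slot 10 empty → index 10.
Insert 31: h=5, slots 5,6,7,8 occupied → index 9.
Insert 951: h=6, slots 6,7,8,9,10 occupied → index 11.
Insert 905: h=0, slot 0 empty → index 0.
Table: [905, 346, -, -, 947, 932, 169, 777, 524, 31, 296, 951, 334, 861, -, -, -]

16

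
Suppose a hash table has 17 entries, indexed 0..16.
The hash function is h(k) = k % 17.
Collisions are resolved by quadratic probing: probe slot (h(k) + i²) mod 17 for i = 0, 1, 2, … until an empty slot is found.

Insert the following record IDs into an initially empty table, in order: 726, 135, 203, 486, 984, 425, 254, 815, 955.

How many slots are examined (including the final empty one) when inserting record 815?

4

726 hashes to 12; slot 12 is free => place at 12.
135 hashes to 16; slot 16 is free => place at 16.
203 hashes to 16; 16 taken => place at 0.
486 hashes to 10; slot 10 is free => place at 10.
984 hashes to 15; slot 15 is free => place at 15.
425 hashes to 0; 0 taken => place at 1.
254 hashes to 16; 16,0 taken => place at 3.
815 hashes to 16; 16,0,3 taken => place at 8.
955 hashes to 3; 3 taken => place at 4.
Table: [203, 425, -, 254, 955, -, -, -, 815, -, 486, -, 726, -, -, 984, 135]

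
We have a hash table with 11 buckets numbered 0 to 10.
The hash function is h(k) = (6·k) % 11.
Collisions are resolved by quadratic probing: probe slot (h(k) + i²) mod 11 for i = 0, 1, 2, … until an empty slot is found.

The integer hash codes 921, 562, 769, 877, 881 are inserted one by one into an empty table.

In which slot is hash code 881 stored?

7

Insert 921: h=4, slot 4 empty => index 4.
Insert 562: h=6, slot 6 empty => index 6.
Insert 769: h=5, slot 5 empty => index 5.
Insert 877: h=4, slots 4,5 occupied => index 8.
Insert 881: h=6, slot 6 occupied => index 7.
Table: [∅, ∅, ∅, ∅, 921, 769, 562, 881, 877, ∅, ∅]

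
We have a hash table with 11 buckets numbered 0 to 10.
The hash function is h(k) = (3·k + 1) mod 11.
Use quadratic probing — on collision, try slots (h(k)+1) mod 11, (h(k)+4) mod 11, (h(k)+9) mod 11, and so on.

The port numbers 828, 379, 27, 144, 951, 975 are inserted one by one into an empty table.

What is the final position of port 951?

9

828: h=10 -> slot 10
379: h=5 -> slot 5
27: h=5, probe 5,6 -> slot 6
144: h=4 -> slot 4
951: h=5, probe 5,6,9 -> slot 9
975: h=0 -> slot 0
Table: [975, -, -, -, 144, 379, 27, -, -, 951, 828]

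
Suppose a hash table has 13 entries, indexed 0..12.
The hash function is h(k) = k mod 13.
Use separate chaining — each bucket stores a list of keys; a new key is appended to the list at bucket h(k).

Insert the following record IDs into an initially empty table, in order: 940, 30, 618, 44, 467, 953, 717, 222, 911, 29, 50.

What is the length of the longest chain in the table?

3

Insert 940: h=4, bucket 4 empty → new chain.
Insert 30: h=4, bucket 4 nonempty → append to chain.
Insert 618: h=7, bucket 7 empty → new chain.
Insert 44: h=5, bucket 5 empty → new chain.
Insert 467: h=12, bucket 12 empty → new chain.
Insert 953: h=4, bucket 4 nonempty → append to chain.
Insert 717: h=2, bucket 2 empty → new chain.
Insert 222: h=1, bucket 1 empty → new chain.
Insert 911: h=1, bucket 1 nonempty → append to chain.
Insert 29: h=3, bucket 3 empty → new chain.
Insert 50: h=11, bucket 11 empty → new chain.
Final buckets:
0: ∅
1: 222 -> 911
2: 717
3: 29
4: 940 -> 30 -> 953
5: 44
6: ∅
7: 618
8: ∅
9: ∅
10: ∅
11: 50
12: 467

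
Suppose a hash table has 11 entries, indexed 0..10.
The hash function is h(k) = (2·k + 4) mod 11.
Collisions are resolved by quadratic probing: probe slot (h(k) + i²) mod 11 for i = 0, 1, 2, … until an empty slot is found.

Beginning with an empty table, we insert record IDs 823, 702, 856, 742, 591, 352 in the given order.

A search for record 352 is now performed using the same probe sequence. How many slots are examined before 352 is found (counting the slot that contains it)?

2

823: h=0 -> slot 0
702: h=0, probe 0,1 -> slot 1
856: h=0, probe 0,1,4 -> slot 4
742: h=3 -> slot 3
591: h=9 -> slot 9
352: h=4, probe 4,5 -> slot 5
Table: [823, 702, ∅, 742, 856, 352, ∅, ∅, ∅, 591, ∅]
Lookup 352: h=4, probe 4,5 → found at 5.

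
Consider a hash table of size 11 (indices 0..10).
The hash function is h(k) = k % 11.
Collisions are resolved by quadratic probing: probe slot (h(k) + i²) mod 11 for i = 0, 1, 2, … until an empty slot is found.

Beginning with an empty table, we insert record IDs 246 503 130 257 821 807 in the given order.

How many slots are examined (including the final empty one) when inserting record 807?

Insert 246: h=4, slot 4 empty → index 4.
Insert 503: h=8, slot 8 empty → index 8.
Insert 130: h=9, slot 9 empty → index 9.
Insert 257: h=4, slot 4 occupied → index 5.
Insert 821: h=7, slot 7 empty → index 7.
Insert 807: h=4, slots 4,5,8 occupied → index 2.
Table: [_, _, 807, _, 246, 257, _, 821, 503, 130, _]

4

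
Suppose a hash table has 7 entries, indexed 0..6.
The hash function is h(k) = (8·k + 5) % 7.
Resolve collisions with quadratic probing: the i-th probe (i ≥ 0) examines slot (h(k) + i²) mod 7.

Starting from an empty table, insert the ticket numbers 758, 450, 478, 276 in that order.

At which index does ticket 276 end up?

2

758 hashes to 0; slot 0 is free → place at 0.
450 hashes to 0; 0 taken → place at 1.
478 hashes to 0; 0,1 taken → place at 4.
276 hashes to 1; 1 taken → place at 2.
Table: [758, 450, 276, ∅, 478, ∅, ∅]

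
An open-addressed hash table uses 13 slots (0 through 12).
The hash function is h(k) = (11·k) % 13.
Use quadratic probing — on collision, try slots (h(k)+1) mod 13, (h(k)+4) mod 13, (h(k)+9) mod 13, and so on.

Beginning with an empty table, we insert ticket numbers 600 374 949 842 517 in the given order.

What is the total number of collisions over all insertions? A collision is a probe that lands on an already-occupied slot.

3

600 hashes to 9; slot 9 is free → place at 9.
374 hashes to 6; slot 6 is free → place at 6.
949 hashes to 0; slot 0 is free → place at 0.
842 hashes to 6; 6 taken → place at 7.
517 hashes to 6; 6,7 taken → place at 10.
Table: [949, ., ., ., ., ., 374, 842, ., 600, 517, ., .]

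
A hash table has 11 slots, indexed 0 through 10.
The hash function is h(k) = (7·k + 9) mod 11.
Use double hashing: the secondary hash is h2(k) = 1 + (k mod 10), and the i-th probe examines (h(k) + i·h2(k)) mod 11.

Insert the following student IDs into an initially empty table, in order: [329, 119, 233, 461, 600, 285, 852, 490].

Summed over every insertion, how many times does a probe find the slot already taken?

4

329 hashes to 2; slot 2 is free -> place at 2.
119 hashes to 6; slot 6 is free -> place at 6.
233 hashes to 1; slot 1 is free -> place at 1.
461 hashes to 2, h2=2; 2 taken -> place at 4.
600 hashes to 7; slot 7 is free -> place at 7.
285 hashes to 2, h2=6; 2 taken -> place at 8.
852 hashes to 0; slot 0 is free -> place at 0.
490 hashes to 7, h2=1; 7,8 taken -> place at 9.
Table: [852, 233, 329, ., 461, ., 119, 600, 285, 490, .]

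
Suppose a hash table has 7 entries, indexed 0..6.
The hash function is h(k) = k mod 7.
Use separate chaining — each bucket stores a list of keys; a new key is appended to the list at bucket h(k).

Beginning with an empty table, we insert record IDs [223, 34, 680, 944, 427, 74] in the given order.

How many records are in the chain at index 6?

3

Insert 223: h=6, bucket 6 empty -> new chain.
Insert 34: h=6, bucket 6 nonempty -> append to chain.
Insert 680: h=1, bucket 1 empty -> new chain.
Insert 944: h=6, bucket 6 nonempty -> append to chain.
Insert 427: h=0, bucket 0 empty -> new chain.
Insert 74: h=4, bucket 4 empty -> new chain.
Final buckets:
0: 427
1: 680
2: ∅
3: ∅
4: 74
5: ∅
6: 223 -> 34 -> 944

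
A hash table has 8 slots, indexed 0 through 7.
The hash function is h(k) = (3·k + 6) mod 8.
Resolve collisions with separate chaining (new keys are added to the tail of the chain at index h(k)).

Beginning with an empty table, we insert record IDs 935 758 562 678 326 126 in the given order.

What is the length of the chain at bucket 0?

4

Insert 935: h=3, bucket 3 empty -> new chain.
Insert 758: h=0, bucket 0 empty -> new chain.
Insert 562: h=4, bucket 4 empty -> new chain.
Insert 678: h=0, bucket 0 nonempty -> append to chain.
Insert 326: h=0, bucket 0 nonempty -> append to chain.
Insert 126: h=0, bucket 0 nonempty -> append to chain.
Final buckets:
0: 758 -> 678 -> 326 -> 126
1: —
2: —
3: 935
4: 562
5: —
6: —
7: —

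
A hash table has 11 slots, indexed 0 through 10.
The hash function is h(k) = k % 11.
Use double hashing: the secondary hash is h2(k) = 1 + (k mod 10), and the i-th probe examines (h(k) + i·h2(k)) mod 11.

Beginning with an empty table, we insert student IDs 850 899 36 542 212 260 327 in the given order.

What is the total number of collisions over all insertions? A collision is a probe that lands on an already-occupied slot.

5

850: h=3 => slot 3
899: h=8 => slot 8
36: h=3, h2=7, probe 3,10 => slot 10
542: h=3, h2=3, probe 3,6 => slot 6
212: h=3, h2=3, probe 3,6,9 => slot 9
260: h=7 => slot 7
327: h=8, h2=8, probe 8,5 => slot 5
Table: [_, _, _, 850, _, 327, 542, 260, 899, 212, 36]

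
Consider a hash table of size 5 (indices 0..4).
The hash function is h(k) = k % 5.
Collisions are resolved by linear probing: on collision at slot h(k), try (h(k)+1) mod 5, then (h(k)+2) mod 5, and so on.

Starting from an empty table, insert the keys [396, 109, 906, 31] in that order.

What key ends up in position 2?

906

396 hashes to 1; slot 1 is free -> place at 1.
109 hashes to 4; slot 4 is free -> place at 4.
906 hashes to 1; 1 taken -> place at 2.
31 hashes to 1; 1,2 taken -> place at 3.
Table: [_, 396, 906, 31, 109]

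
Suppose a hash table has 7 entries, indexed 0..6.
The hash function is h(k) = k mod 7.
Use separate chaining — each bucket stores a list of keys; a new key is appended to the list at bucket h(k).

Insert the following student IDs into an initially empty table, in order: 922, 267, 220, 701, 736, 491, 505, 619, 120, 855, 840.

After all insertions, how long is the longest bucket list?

7

Insert 922: h=5, bucket 5 empty -> new chain.
Insert 267: h=1, bucket 1 empty -> new chain.
Insert 220: h=3, bucket 3 empty -> new chain.
Insert 701: h=1, bucket 1 nonempty -> append to chain.
Insert 736: h=1, bucket 1 nonempty -> append to chain.
Insert 491: h=1, bucket 1 nonempty -> append to chain.
Insert 505: h=1, bucket 1 nonempty -> append to chain.
Insert 619: h=3, bucket 3 nonempty -> append to chain.
Insert 120: h=1, bucket 1 nonempty -> append to chain.
Insert 855: h=1, bucket 1 nonempty -> append to chain.
Insert 840: h=0, bucket 0 empty -> new chain.
Final buckets:
0: 840
1: 267 -> 701 -> 736 -> 491 -> 505 -> 120 -> 855
2: _
3: 220 -> 619
4: _
5: 922
6: _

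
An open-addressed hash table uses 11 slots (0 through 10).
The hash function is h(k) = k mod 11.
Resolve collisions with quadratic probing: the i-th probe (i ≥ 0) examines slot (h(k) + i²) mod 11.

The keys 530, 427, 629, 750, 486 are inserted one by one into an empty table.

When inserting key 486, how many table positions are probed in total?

530: h=2 -> slot 2
427: h=9 -> slot 9
629: h=2, probe 2,3 -> slot 3
750: h=2, probe 2,3,6 -> slot 6
486: h=2, probe 2,3,6,0 -> slot 0
Table: [486, ∅, 530, 629, ∅, ∅, 750, ∅, ∅, 427, ∅]

4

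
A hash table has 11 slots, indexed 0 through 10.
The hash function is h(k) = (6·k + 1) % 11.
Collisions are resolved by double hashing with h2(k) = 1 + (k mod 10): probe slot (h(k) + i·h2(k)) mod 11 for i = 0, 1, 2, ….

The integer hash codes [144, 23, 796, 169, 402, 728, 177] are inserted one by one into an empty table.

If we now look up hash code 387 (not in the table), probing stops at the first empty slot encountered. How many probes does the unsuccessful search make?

2

144: h=7 → slot 7
23: h=7, h2=4, probe 7,0 → slot 0
796: h=3 → slot 3
169: h=3, h2=10, probe 3,2 → slot 2
402: h=4 → slot 4
728: h=2, h2=9, probe 2,0,9 → slot 9
177: h=7, h2=8, probe 7,4,1 → slot 1
Table: [23, 177, 169, 796, 402, —, —, 144, —, 728, —]
Lookup 387: h=2, h2=8, probe 2,10 → slot 10 empty, not found.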